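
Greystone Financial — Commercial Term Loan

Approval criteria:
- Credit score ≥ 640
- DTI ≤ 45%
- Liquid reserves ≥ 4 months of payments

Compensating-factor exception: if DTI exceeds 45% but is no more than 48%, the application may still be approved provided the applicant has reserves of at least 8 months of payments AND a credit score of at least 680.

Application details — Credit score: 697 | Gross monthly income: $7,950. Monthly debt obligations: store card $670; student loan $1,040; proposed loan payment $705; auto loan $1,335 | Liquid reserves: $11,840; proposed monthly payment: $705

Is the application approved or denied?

Approved

Credit score 697 ≥ 640 (meets base)
Total debts = (670 + 1,040 + 705 + 1,335) = 3,750. DTI = 3,750/7,950 = 47.2% > 45% — standard DTI limit exceeded.
Reserves = 11,840/705 = 16.8 months ≥ 4
47.2% falls in the override range (45%–48%), so the compensating-factor test applies.
Reserves 16.8 ≥ 8 months; credit score 697 ≥ 680.
Both override conditions satisfied; DTI exception granted.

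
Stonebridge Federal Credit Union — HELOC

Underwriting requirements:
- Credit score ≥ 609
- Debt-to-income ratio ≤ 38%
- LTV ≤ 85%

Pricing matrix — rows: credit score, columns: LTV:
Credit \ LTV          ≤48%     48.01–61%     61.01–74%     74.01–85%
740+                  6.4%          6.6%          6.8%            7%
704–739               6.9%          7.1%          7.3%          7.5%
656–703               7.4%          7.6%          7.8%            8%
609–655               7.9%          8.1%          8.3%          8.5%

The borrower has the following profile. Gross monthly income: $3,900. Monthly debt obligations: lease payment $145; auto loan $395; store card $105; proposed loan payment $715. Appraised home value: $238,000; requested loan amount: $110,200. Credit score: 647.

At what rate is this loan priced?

7.9%

Credit score 647 ≥ 609; Total monthly debts = (145 + 395 + 105 + 715) = 1,360. Debt-to-income = 1,360/3,900 = 34.9% — meets 38% limit
LTV: 110,200 ÷ 238,000 = 46.3%, within 85% cap
Row: 647 falls in 609–655. Column: 46.3% falls in ≤48%. Rate = 7.9%.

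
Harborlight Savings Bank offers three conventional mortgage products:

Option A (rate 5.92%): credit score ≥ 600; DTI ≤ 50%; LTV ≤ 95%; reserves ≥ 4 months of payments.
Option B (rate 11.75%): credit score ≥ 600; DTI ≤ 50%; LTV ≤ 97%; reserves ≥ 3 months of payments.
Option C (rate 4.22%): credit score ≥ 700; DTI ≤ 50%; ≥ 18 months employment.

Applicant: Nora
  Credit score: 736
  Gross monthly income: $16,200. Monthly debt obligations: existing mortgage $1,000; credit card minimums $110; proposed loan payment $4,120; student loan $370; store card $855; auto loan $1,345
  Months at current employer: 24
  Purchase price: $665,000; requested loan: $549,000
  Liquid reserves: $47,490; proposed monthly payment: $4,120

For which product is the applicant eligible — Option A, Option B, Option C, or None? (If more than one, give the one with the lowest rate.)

Option C

Total debts = (1,000 + 110 + 4,120 + 370 + 855 + 1,345) = 7,800; DTI = 7,800/16,200 = 48.1%.
LTV = 549,000/665,000 = 82.6%.
Reserves = 47,490/4,120 = 11.5 months.
Option A: score 736 ≥ 600; DTI 48.1% ≤ 50%; LTV 82.6% ≤ 95%; reserves 11.5 ≥ 4 mo → qualifies.
Option B: score 736 ≥ 600; DTI 48.1% ≤ 50%; LTV 82.6% ≤ 97%; reserves 11.5 ≥ 3 mo → qualifies.
Option C: score 736 ≥ 700; DTI 48.1% ≤ 50%; employment 24 ≥ 18 mo → qualifies.
Qualifying: Option A, Option B, Option C. Lowest rate is 4.22% → Option C.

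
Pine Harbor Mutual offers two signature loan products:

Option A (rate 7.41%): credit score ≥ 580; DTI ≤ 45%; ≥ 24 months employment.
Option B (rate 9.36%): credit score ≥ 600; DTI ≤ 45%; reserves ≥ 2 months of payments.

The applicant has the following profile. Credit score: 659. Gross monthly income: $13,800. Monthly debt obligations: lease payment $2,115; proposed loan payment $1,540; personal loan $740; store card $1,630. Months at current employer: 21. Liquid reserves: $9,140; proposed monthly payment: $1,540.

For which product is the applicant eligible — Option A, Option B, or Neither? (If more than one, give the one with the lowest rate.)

Option B

Total debts = (2,115 + 1,540 + 740 + 1,630) = 6,025; DTI = 6,025/13,800 = 43.7%.
Reserves = 9,140/1,540 = 5.9 months.
Option A: score 659 ≥ 580; DTI 43.7% ≤ 45%; employment 21 < 24 mo → does not qualify.
Option B: score 659 ≥ 600; DTI 43.7% ≤ 45%; reserves 5.9 ≥ 2 mo → qualifies.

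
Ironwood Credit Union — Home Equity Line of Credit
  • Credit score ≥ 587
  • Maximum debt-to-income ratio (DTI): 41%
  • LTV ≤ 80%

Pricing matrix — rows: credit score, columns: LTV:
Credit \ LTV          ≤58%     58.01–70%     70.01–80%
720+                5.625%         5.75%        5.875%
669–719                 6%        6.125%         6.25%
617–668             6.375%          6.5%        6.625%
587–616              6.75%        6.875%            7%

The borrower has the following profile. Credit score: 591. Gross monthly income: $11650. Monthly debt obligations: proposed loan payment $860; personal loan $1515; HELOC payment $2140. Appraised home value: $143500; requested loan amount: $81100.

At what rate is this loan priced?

6.75%

Credit score 591 ≥ 587; Total monthly debts = (860 + 1,515 + 2,140) = 4,515. Debt-to-income = 4,515/11,650 = 38.8% — meets 41% limit
LTV: 81,100 ÷ 143,500 = 56.5%, within 80% cap
Credit 591 → row 587–616; LTV 56.5% → column ≤58%. Grid cell → 6.75%.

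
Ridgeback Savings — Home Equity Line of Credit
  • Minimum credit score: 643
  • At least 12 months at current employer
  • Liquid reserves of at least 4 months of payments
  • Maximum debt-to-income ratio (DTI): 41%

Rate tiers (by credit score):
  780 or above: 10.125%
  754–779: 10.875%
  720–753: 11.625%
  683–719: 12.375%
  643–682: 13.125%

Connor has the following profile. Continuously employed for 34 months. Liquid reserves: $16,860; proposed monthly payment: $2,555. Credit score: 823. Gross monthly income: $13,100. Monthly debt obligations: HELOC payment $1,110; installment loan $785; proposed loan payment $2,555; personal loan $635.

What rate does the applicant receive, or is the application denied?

Credit score 823 ≥ 643 (meets minimum)
Reserves = 16,860/2,555 = 6.6 months ≥ 4
Total monthly debts = (1,110 + 785 + 2,555 + 635) = 5,085. DTI: 5,085 ÷ 13,100 = 38.8%, within the 41% cap
Employment 34 ≥ 12 months
All requirements met. Score 823 falls in the 780 or above tier → 10.125%.

Approved at 10.125%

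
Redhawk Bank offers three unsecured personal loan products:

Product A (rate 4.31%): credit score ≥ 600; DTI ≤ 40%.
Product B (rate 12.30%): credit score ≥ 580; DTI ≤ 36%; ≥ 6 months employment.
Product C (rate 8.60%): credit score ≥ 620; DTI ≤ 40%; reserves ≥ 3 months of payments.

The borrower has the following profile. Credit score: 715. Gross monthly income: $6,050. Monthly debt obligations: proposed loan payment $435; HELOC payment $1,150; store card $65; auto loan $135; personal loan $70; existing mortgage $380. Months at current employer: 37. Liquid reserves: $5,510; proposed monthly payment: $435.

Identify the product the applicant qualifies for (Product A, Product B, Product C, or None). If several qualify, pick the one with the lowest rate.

Total debts = (435 + 1,150 + 65 + 135 + 70 + 380) = 2,235; DTI = 2,235/6,050 = 36.9%.
Reserves = 5,510/435 = 12.7 months.
Product A: score 715 ≥ 600; DTI 36.9% ≤ 40% → qualifies.
Product B: score 715 ≥ 580; DTI 36.9% > 36%; employment 37 ≥ 6 mo → does not qualify.
Product C: score 715 ≥ 620; DTI 36.9% ≤ 40%; reserves 12.7 ≥ 3 mo → qualifies.
Qualifying: Product A, Product C. Lowest rate is 4.31% → Product A.

Product A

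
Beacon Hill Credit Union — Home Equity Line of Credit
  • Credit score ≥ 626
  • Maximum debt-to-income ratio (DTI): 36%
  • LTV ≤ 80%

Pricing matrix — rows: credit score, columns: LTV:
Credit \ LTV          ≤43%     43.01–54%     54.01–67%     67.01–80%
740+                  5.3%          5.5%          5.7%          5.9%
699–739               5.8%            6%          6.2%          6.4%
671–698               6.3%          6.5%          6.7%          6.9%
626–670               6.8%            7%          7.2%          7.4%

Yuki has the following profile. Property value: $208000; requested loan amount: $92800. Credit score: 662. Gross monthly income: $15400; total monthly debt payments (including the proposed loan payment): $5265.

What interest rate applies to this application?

Credit score 662 ≥ 626; DTI: 5,265 ÷ 15,400 = 34.2%, within the 36% cap
LTV: 92,800 ÷ 208,000 = 44.6%, within 80% cap
Score 662 is in the 626–670 band; LTV 44.6% is in the 43.01–54% band → 7%.

7%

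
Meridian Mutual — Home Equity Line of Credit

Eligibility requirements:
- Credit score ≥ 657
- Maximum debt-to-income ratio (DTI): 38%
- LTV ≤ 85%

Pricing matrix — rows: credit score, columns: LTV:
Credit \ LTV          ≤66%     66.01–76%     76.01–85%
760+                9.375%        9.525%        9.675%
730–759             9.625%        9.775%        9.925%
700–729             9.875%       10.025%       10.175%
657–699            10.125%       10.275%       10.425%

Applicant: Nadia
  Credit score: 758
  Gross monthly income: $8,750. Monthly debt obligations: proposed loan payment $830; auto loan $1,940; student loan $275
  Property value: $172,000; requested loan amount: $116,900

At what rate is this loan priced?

9.775%

Credit score 758 ≥ 657; Total monthly debts = (830 + 1,940 + 275) = 3,045. DTI: 3,045 ÷ 8,750 = 34.8%, within the 38% cap
LTV: 116,900 ÷ 172,000 = 68%, within 85% cap
Credit 758 → row 730–759; LTV 68% → column 66.01–76%. Grid cell → 9.775%.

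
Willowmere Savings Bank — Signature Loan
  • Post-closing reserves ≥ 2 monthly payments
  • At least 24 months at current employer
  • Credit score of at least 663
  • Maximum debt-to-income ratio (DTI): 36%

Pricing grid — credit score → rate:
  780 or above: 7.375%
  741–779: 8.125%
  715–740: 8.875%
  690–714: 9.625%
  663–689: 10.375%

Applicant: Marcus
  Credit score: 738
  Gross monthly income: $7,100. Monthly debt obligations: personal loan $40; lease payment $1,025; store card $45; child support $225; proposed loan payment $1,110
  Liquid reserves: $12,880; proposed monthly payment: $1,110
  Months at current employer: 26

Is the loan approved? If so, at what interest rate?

Approved at 8.875%

Credit score 738 ≥ 663 (meets minimum)
Total monthly debts = (40 + 1,025 + 45 + 225 + 1,110) = 2,445. DTI: 2,445 ÷ 7,100 = 34.4%, within the 36% cap
Liquid reserves cover 12,880/1,110 = 11.6 months — ≥ 2 required
Employment 26 ≥ 24 months
All requirements met. Score 738 falls in the 715–740 tier → 8.875%.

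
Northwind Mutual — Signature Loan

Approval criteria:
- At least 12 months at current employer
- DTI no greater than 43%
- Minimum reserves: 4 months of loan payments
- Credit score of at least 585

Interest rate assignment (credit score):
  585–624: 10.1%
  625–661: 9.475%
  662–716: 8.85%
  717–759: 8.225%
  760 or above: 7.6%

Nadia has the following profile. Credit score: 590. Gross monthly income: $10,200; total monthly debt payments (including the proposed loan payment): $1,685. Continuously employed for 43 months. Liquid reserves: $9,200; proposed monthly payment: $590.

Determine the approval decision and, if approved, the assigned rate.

Credit score 590 ≥ 585 (meets minimum)
Employment 43 ≥ 12 months
Reserves: 9,200 ÷ 590 = 15.6 months (meets 4-month minimum)
DTI = 1,685/10,200 = 16.5% ≤ 43%
All requirements met. Score 590 falls in the 585–624 tier → 10.1%.

Approved at 10.1%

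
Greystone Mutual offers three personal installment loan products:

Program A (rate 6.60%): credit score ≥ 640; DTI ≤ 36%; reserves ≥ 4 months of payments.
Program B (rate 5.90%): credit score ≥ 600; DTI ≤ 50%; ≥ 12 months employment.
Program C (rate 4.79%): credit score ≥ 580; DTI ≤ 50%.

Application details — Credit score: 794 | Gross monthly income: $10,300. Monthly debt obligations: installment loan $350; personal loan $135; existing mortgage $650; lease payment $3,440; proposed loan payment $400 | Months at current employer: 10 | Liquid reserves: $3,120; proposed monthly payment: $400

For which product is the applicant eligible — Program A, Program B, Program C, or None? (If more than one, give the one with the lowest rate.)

Program C

Total debts = (350 + 135 + 650 + 3,440 + 400) = 4,975; DTI = 4,975/10,300 = 48.3%.
Reserves = 3,120/400 = 7.8 months.
Program A: score 794 ≥ 640; DTI 48.3% > 36%; reserves 7.8 ≥ 4 mo → does not qualify.
Program B: score 794 ≥ 600; DTI 48.3% ≤ 50%; employment 10 < 12 mo → does not qualify.
Program C: score 794 ≥ 580; DTI 48.3% ≤ 50% → qualifies.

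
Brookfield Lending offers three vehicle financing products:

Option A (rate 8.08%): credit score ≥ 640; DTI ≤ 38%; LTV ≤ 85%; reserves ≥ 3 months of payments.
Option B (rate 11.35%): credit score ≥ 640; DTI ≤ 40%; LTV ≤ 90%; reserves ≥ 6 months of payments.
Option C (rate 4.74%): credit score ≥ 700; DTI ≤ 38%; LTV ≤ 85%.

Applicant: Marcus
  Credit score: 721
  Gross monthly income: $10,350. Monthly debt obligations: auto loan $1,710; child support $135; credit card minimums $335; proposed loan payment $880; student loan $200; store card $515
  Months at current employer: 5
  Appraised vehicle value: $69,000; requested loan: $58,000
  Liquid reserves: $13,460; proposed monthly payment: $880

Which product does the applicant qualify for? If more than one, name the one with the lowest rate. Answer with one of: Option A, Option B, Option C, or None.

Total debts = (1,710 + 135 + 335 + 880 + 200 + 515) = 3,775; DTI = 3,775/10,350 = 36.5%.
LTV = 58,000/69,000 = 84.1%.
Reserves = 13,460/880 = 15.3 months.
Option A: score 721 ≥ 640; DTI 36.5% ≤ 38%; LTV 84.1% ≤ 85%; reserves 15.3 ≥ 3 mo → qualifies.
Option B: score 721 ≥ 640; DTI 36.5% ≤ 40%; LTV 84.1% ≤ 90%; reserves 15.3 ≥ 6 mo → qualifies.
Option C: score 721 ≥ 700; DTI 36.5% ≤ 38%; LTV 84.1% ≤ 85% → qualifies.
Qualifying: Option A, Option B, Option C. Lowest rate is 4.74% → Option C.

Option C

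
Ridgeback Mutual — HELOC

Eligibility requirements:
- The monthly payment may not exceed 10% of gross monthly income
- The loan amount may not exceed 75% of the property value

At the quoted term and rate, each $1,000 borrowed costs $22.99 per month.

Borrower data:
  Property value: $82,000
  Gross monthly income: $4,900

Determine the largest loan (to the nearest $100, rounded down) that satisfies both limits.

$21,300

Payment cap: 10% × $4,900 = $490/month.
At $22.99 per $1,000, that supports 490/22.99 × 1,000 ≈ $21,313 → $21,300.
LTV cap: 75% × $82,000 = $61,500 → $61,500.
Binding constraint: payment-to-income.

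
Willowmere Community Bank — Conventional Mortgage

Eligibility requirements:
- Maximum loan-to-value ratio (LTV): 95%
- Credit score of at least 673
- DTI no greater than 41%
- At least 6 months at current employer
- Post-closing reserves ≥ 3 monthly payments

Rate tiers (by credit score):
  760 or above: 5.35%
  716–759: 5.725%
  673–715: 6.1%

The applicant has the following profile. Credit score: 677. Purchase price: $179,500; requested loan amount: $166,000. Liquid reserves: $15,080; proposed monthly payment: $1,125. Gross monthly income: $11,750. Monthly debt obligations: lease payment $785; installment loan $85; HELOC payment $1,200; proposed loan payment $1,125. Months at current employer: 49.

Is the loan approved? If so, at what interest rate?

Approved at 6.1%

Credit score 677 ≥ 673 (meets minimum)
Reserves = 15,080/1,125 = 13.4 months ≥ 3
LTV: 166,000 ÷ 179,500 = 92.5%, within 95% cap
Employment 49 ≥ 6 months
Total monthly debts = (785 + 85 + 1,200 + 1,125) = 3,195. DTI = 3,195/11,750 = 27.2% ≤ 41%
All requirements met. Score 677 falls in the 673–715 tier → 6.1%.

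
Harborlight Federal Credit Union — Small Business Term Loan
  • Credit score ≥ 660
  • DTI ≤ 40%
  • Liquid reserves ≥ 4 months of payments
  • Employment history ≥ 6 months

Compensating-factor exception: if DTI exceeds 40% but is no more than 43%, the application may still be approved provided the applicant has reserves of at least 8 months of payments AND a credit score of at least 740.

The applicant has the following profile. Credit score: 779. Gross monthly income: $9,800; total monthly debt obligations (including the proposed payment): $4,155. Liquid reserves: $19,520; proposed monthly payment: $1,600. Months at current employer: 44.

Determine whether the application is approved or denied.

Approved

Credit score 779 ≥ 660 (meets base)
DTI: 4,155 ÷ 9,800 = 42.4%, over the 40% base limit.
Liquid reserves cover 19,520/1,600 = 12.2 months — ≥ 4 required
Employment 44 ≥ 6 months
42.4% falls in the override range (40%–43%), so the compensating-factor test applies.
Override check — reserves: 12.2 mo (ok); score: 779 (ok).
Both compensating conditions met → exception applies.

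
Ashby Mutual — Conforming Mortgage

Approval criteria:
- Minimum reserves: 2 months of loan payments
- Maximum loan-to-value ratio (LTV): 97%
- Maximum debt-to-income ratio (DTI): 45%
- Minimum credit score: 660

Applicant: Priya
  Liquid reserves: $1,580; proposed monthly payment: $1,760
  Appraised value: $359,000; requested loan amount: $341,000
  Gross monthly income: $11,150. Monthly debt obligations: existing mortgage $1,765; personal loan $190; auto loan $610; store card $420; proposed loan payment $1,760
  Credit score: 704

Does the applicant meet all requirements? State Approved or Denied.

Reserves = 1,580/1,760 = 0.9 months < 2
Loan-to-value = 341,000/359,000 = 95% — pass (97% max)
Total monthly debts = (1,765 + 190 + 610 + 420 + 1,760) = 4,745. Debt-to-income = 4,745/11,150 = 42.6% — meets 45% limit
Credit score 704 ≥ 660 (meets)
Fails on reserves.

Denied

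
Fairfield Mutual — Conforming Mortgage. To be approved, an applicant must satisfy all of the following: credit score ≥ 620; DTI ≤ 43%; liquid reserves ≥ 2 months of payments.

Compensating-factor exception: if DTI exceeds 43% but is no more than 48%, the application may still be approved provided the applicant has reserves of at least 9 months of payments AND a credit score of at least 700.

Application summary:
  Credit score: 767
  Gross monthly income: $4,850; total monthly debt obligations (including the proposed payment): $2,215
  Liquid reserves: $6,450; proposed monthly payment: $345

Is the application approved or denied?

Credit score 767 ≥ 620 (meets base)
DTI: 2,215 ÷ 4,850 = 45.7%, over the 43% base limit.
Reserves: 6,450 ÷ 345 = 18.7 months (meets 2-month minimum)
DTI 45.7% is within the 43%–48% exception band; checking compensating factors.
Reserves 18.7 ≥ 9 months; credit score 767 ≥ 700.
Both compensating conditions met → exception applies.

Approved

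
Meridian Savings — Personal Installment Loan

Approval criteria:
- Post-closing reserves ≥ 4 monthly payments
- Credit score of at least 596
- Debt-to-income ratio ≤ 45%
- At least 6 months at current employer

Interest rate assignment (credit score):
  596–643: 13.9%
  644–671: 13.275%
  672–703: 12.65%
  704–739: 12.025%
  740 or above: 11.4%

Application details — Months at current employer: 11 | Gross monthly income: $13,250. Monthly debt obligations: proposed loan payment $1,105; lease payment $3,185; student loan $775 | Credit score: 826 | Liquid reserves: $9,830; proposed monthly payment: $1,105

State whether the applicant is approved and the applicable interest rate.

Approved at 11.4%

Credit score 826 ≥ 596 (meets minimum)
Total monthly debts = (1,105 + 3,185 + 775) = 5,065. DTI = 5,065/13,250 = 38.2% ≤ 45%
Employment 11 ≥ 6 months
Reserves: 9,830 ÷ 1,105 = 8.9 months (meets 4-month minimum)
All requirements met. Score 826 falls in the 740 or above tier → 11.4%.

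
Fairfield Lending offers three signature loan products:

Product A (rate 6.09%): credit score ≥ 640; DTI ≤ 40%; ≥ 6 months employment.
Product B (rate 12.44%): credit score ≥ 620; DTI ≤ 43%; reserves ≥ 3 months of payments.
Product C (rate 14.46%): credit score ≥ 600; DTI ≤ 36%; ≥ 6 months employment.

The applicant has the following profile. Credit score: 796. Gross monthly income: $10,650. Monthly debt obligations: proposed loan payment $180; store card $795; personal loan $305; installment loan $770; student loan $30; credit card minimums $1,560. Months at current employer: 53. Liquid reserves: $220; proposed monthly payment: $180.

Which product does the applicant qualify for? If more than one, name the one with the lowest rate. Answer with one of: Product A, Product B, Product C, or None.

Total debts = (180 + 795 + 305 + 770 + 30 + 1,560) = 3,640; DTI = 3,640/10,650 = 34.2%.
Reserves = 220/180 = 1.2 months.
Product A: score 796 ≥ 640; DTI 34.2% ≤ 40%; employment 53 ≥ 6 mo → qualifies.
Product B: score 796 ≥ 620; DTI 34.2% ≤ 43%; reserves 1.2 < 3 mo → does not qualify.
Product C: score 796 ≥ 600; DTI 34.2% ≤ 36%; employment 53 ≥ 6 mo → qualifies.
Qualifying: Product A, Product C. Lowest rate is 6.09% → Product A.

Product A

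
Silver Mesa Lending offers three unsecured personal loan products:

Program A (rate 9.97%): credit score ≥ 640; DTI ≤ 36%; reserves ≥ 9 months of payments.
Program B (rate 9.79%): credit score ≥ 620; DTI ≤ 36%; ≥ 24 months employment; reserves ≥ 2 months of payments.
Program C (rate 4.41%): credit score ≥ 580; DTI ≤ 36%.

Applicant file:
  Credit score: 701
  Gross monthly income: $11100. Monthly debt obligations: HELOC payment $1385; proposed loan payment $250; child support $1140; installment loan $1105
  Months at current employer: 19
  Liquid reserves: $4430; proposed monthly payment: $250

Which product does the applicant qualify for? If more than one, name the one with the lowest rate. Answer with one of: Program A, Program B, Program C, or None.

Total debts = (1,385 + 250 + 1,140 + 1,105) = 3,880; DTI = 3,880/11,100 = 35%.
Reserves = 4,430/250 = 17.7 months.
Program A: score 701 ≥ 640; DTI 35% ≤ 36%; reserves 17.7 ≥ 9 mo → qualifies.
Program B: score 701 ≥ 620; DTI 35% ≤ 36%; employment 19 < 24 mo; reserves 17.7 ≥ 2 mo → does not qualify.
Program C: score 701 ≥ 580; DTI 35% ≤ 36% → qualifies.
Qualifying: Program A, Program C. Lowest rate is 4.41% → Program C.

Program C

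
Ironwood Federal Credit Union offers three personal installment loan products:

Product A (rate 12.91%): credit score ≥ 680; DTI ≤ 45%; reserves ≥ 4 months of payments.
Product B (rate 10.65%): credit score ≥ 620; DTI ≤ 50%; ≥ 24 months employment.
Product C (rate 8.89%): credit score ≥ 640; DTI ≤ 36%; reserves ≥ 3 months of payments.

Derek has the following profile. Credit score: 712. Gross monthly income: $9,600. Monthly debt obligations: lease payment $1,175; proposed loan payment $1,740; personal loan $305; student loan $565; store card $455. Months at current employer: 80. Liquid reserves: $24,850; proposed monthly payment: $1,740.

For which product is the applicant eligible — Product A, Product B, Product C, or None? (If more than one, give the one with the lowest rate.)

Total debts = (1,175 + 1,740 + 305 + 565 + 455) = 4,240; DTI = 4,240/9,600 = 44.2%.
Reserves = 24,850/1,740 = 14.3 months.
Product A: score 712 ≥ 680; DTI 44.2% ≤ 45%; reserves 14.3 ≥ 4 mo → qualifies.
Product B: score 712 ≥ 620; DTI 44.2% ≤ 50%; employment 80 ≥ 24 mo → qualifies.
Product C: score 712 ≥ 640; DTI 44.2% > 36%; reserves 14.3 ≥ 3 mo → does not qualify.
Qualifying: Product A, Product B. Lowest rate is 10.65% → Product B.

Product B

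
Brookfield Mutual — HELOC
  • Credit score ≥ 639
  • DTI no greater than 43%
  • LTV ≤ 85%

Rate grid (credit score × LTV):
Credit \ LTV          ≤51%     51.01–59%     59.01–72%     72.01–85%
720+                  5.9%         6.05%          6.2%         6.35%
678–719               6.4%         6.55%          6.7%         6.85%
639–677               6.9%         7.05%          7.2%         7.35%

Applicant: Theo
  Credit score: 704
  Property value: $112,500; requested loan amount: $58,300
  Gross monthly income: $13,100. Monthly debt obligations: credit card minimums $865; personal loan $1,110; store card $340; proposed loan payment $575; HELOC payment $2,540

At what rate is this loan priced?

Credit score 704 ≥ 639; Total monthly debts = (865 + 1,110 + 340 + 575 + 2,540) = 5,430. DTI = 5,430/13,100 = 41.5% ≤ 43%
Loan-to-value = 58,300/112,500 = 51.8% — pass (85% max)
Credit 704 → row 678–719; LTV 51.8% → column 51.01–59%. Grid cell → 6.55%.

6.55%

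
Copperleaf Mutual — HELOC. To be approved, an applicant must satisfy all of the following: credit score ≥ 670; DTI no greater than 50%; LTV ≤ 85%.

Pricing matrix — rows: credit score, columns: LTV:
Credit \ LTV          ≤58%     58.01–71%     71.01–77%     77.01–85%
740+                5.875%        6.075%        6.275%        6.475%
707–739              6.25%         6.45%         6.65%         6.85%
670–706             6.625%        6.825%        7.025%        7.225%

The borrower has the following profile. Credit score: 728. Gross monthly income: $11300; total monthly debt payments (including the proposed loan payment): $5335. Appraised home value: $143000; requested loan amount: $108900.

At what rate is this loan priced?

6.65%

Credit score 728 ≥ 670; DTI = 5,335/11,300 = 47.2% ≤ 50%
LTV = 108,900/143,000 = 76.2% ≤ 85%
Row: 728 falls in 707–739. Column: 76.2% falls in 71.01–77%. Rate = 6.65%.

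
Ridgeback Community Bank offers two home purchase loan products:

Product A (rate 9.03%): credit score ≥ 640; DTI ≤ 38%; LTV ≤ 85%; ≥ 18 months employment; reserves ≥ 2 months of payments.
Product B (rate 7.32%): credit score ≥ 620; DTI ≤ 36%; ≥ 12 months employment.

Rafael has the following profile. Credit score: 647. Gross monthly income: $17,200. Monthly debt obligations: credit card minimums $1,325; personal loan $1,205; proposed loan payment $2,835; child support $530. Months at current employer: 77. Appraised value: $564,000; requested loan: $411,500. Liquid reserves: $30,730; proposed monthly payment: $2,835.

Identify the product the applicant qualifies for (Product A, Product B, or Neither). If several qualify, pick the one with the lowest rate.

Total debts = (1,325 + 1,205 + 2,835 + 530) = 5,895; DTI = 5,895/17,200 = 34.3%.
LTV = 411,500/564,000 = 73%.
Reserves = 30,730/2,835 = 10.8 months.
Product A: score 647 ≥ 640; DTI 34.3% ≤ 38%; LTV 73% ≤ 85%; employment 77 ≥ 18 mo; reserves 10.8 ≥ 2 mo → qualifies.
Product B: score 647 ≥ 620; DTI 34.3% ≤ 36%; employment 77 ≥ 12 mo → qualifies.
Qualifying: Product A, Product B. Lowest rate is 7.32% → Product B.

Product B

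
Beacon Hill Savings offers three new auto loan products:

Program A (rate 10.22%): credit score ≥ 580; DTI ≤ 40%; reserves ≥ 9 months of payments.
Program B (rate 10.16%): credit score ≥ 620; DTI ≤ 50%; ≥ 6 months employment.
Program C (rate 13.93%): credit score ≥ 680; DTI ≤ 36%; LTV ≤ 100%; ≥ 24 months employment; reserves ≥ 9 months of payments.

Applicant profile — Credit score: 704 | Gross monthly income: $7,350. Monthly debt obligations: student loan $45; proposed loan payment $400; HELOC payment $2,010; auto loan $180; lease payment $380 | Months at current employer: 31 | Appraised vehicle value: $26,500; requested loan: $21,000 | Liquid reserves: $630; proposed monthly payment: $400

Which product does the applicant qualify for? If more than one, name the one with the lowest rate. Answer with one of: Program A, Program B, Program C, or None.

Program B

Total debts = (45 + 400 + 2,010 + 180 + 380) = 3,015; DTI = 3,015/7,350 = 41%.
LTV = 21,000/26,500 = 79.2%.
Reserves = 630/400 = 1.6 months.
Program A: score 704 ≥ 580; DTI 41% > 40%; reserves 1.6 < 9 mo → does not qualify.
Program B: score 704 ≥ 620; DTI 41% ≤ 50%; employment 31 ≥ 6 mo → qualifies.
Program C: score 704 ≥ 680; DTI 41% > 36%; LTV 79.2% ≤ 100%; employment 31 ≥ 24 mo; reserves 1.6 < 9 mo → does not qualify.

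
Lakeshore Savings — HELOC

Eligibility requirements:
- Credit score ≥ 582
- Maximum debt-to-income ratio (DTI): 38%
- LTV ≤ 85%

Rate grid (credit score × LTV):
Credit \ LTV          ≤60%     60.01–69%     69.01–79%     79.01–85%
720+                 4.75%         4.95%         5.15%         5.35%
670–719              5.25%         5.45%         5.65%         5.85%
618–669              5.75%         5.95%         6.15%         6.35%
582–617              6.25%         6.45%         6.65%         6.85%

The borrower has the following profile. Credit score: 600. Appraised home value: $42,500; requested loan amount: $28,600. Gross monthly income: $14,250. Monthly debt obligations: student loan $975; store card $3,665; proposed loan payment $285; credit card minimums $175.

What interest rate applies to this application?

6.45%

Credit score 600 ≥ 582; Total monthly debts = (975 + 3,665 + 285 + 175) = 5,100. Debt-to-income = 5,100/14,250 = 35.8% — meets 38% limit
LTV = 28,600/42,500 = 67.3% ≤ 85%
Score 600 is in the 582–617 band; LTV 67.3% is in the 60.01–69% band → 6.45%.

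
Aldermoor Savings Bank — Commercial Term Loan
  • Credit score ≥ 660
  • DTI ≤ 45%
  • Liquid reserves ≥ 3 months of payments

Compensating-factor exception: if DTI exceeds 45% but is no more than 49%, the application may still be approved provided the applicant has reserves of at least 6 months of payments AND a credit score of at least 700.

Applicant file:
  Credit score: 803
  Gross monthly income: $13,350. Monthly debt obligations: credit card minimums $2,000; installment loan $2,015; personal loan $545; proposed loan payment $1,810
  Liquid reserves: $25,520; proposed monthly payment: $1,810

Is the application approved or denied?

Approved

Credit score 803 ≥ 660 (meets base)
Total debts = (2,000 + 2,015 + 545 + 1,810) = 6,370. DTI: 6,370 ÷ 13,350 = 47.7%, over the 45% base limit.
Reserves: 25,520 ÷ 1,810 = 14.1 months (meets 3-month minimum)
47.7% falls in the override range (45%–49%), so the compensating-factor test applies.
Override check — reserves: 14.1 mo (ok); score: 803 (ok).
Both override conditions satisfied; DTI exception granted.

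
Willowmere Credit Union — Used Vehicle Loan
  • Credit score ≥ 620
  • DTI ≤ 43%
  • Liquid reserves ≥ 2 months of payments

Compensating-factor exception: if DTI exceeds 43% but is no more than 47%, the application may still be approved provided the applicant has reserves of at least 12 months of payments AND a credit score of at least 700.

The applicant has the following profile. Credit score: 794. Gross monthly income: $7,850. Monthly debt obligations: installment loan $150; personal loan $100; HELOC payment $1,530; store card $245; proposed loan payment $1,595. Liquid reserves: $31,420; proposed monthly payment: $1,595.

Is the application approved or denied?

Credit score 794 ≥ 620 (meets base)
Total debts = (150 + 100 + 1,530 + 245 + 1,595) = 3,620. DTI: 3,620 ÷ 7,850 = 46.1%, over the 43% base limit.
Reserves = 31,420/1,595 = 19.7 months ≥ 2
46.1% falls in the override range (43%–47%), so the compensating-factor test applies.
Reserves 19.7 ≥ 12 months; credit score 794 ≥ 700.
Both compensating conditions met → exception applies.

Approved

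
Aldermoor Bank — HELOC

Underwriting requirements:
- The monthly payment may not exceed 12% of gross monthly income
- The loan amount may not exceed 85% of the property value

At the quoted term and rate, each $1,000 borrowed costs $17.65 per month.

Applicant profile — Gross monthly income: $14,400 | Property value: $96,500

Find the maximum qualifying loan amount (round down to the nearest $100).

$82,000

Payment cap: 12% × $14,400 = $1,728/month.
At $17.65 per $1,000, that supports 1,728/17.65 × 1,000 ≈ $97,903 → $97,900.
LTV cap: 85% × $96,500 = $82,025 → $82,000.
Binding constraint: loan-to-value.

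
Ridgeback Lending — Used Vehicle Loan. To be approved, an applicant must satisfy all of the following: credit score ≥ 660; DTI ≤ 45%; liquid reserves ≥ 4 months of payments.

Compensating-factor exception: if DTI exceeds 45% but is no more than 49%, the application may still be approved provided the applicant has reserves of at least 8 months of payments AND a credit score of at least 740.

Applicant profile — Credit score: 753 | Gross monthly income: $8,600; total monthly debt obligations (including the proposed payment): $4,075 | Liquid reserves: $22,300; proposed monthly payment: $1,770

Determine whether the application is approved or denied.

Credit score 753 ≥ 660 (meets base)
DTI = 4,075/8,600 = 47.4% > 45% — standard DTI limit exceeded.
Reserves = 22,300/1,770 = 12.6 months ≥ 4
47.4% falls in the override range (45%–49%), so the compensating-factor test applies.
Override check — reserves: 12.6 mo (ok); score: 753 (ok).
Both compensating conditions met → exception applies.

Approved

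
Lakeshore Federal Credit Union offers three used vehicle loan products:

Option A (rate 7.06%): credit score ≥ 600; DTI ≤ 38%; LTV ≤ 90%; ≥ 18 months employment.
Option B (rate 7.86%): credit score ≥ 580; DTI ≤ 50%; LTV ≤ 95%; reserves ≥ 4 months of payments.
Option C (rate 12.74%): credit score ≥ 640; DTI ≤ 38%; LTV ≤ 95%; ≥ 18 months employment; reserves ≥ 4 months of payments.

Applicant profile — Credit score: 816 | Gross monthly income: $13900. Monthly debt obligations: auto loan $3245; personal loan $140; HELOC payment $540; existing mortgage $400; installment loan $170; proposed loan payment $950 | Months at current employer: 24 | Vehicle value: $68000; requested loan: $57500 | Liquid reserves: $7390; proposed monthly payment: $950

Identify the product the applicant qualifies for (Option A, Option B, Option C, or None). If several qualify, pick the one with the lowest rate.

Option B

Total debts = (3,245 + 140 + 540 + 400 + 170 + 950) = 5,445; DTI = 5,445/13,900 = 39.2%.
LTV = 57,500/68,000 = 84.6%.
Reserves = 7,390/950 = 7.8 months.
Option A: score 816 ≥ 600; DTI 39.2% > 38%; LTV 84.6% ≤ 90%; employment 24 ≥ 18 mo → does not qualify.
Option B: score 816 ≥ 580; DTI 39.2% ≤ 50%; LTV 84.6% ≤ 95%; reserves 7.8 ≥ 4 mo → qualifies.
Option C: score 816 ≥ 640; DTI 39.2% > 38%; LTV 84.6% ≤ 95%; employment 24 ≥ 18 mo; reserves 7.8 ≥ 4 mo → does not qualify.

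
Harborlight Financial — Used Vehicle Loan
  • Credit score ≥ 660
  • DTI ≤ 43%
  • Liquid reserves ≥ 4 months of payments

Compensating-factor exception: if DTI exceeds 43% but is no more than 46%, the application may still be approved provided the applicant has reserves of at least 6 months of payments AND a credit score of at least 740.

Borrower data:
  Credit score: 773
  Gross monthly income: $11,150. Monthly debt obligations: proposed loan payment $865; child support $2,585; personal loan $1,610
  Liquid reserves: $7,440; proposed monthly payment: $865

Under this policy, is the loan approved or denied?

Approved

Credit score 773 ≥ 660 (meets base)
Total debts = (865 + 2,585 + 1,610) = 5,060. DTI = 5,060/11,150 = 45.4% > 43% — standard DTI limit exceeded.
Reserves = 7,440/865 = 8.6 months ≥ 4
45.4% falls in the override range (43%–46%), so the compensating-factor test applies.
Override check — reserves: 8.6 mo (ok); score: 773 (ok).
Both compensating conditions met → exception applies.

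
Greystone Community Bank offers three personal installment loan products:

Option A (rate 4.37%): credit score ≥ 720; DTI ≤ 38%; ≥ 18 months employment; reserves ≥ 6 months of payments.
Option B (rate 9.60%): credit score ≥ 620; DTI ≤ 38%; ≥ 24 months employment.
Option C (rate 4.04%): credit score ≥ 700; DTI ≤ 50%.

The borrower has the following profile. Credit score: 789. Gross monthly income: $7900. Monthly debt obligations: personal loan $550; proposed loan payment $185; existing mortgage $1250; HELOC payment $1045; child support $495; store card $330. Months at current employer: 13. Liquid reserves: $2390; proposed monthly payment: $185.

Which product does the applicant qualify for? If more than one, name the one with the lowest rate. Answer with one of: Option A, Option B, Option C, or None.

Total debts = (550 + 185 + 1,250 + 1,045 + 495 + 330) = 3,855; DTI = 3,855/7,900 = 48.8%.
Reserves = 2,390/185 = 12.9 months.
Option A: score 789 ≥ 720; DTI 48.8% > 38%; employment 13 < 18 mo; reserves 12.9 ≥ 6 mo → does not qualify.
Option B: score 789 ≥ 620; DTI 48.8% > 38%; employment 13 < 24 mo → does not qualify.
Option C: score 789 ≥ 700; DTI 48.8% ≤ 50% → qualifies.

Option C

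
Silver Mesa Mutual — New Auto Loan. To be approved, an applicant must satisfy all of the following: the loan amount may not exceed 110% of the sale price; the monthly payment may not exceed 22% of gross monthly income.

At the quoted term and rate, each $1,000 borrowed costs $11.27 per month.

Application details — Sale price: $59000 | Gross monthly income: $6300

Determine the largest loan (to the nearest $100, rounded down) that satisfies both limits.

$64,900

Payment cap: 22% × $6,300 = $1,386/month.
At $11.27 per $1,000, that supports 1,386/11.27 × 1,000 ≈ $122,981 → $122,900.
LTV cap: 110% × $59,000 = $64,900 → $64,900.
Binding constraint: loan-to-value.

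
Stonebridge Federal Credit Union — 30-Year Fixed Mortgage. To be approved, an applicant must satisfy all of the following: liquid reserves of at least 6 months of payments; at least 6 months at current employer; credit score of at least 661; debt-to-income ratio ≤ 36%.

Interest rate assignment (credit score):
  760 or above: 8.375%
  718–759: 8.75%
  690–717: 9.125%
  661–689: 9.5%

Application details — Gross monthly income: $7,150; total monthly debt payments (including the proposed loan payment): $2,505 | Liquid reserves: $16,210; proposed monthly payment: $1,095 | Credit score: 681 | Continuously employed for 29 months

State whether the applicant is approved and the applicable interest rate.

Credit score 681 ≥ 661 (meets minimum)
DTI = 2,505/7,150 = 35% ≤ 36%
Employment 29 ≥ 6 months
Reserves: 16,210 ÷ 1,095 = 14.8 months (meets 6-month minimum)
All requirements met. Score 681 falls in the 661–689 tier → 9.5%.

Approved at 9.5%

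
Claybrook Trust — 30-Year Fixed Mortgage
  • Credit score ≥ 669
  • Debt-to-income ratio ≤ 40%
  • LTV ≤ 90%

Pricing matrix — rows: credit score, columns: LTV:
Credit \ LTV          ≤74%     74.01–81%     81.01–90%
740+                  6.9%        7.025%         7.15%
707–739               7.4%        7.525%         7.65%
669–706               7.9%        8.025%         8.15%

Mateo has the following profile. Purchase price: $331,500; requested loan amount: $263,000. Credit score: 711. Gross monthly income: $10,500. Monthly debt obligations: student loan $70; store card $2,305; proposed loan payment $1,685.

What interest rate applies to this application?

7.525%

Credit score 711 ≥ 669; Total monthly debts = (70 + 2,305 + 1,685) = 4,060. Debt-to-income = 4,060/10,500 = 38.7% — meets 40% limit
Loan-to-value = 263,000/331,500 = 79.3% — pass (90% max)
Credit 711 → row 707–739; LTV 79.3% → column 74.01–81%. Grid cell → 7.525%.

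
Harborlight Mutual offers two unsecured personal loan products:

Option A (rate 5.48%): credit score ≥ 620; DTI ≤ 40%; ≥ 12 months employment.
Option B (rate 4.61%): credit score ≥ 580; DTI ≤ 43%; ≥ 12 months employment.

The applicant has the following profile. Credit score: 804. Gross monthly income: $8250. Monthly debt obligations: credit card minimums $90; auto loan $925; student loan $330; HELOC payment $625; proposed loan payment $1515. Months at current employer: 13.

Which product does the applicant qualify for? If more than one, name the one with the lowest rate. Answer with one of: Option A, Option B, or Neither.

Option B

Total debts = (90 + 925 + 330 + 625 + 1,515) = 3,485; DTI = 3,485/8,250 = 42.2%.
Option A: score 804 ≥ 620; DTI 42.2% > 40%; employment 13 ≥ 12 mo → does not qualify.
Option B: score 804 ≥ 580; DTI 42.2% ≤ 43%; employment 13 ≥ 12 mo → qualifies.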